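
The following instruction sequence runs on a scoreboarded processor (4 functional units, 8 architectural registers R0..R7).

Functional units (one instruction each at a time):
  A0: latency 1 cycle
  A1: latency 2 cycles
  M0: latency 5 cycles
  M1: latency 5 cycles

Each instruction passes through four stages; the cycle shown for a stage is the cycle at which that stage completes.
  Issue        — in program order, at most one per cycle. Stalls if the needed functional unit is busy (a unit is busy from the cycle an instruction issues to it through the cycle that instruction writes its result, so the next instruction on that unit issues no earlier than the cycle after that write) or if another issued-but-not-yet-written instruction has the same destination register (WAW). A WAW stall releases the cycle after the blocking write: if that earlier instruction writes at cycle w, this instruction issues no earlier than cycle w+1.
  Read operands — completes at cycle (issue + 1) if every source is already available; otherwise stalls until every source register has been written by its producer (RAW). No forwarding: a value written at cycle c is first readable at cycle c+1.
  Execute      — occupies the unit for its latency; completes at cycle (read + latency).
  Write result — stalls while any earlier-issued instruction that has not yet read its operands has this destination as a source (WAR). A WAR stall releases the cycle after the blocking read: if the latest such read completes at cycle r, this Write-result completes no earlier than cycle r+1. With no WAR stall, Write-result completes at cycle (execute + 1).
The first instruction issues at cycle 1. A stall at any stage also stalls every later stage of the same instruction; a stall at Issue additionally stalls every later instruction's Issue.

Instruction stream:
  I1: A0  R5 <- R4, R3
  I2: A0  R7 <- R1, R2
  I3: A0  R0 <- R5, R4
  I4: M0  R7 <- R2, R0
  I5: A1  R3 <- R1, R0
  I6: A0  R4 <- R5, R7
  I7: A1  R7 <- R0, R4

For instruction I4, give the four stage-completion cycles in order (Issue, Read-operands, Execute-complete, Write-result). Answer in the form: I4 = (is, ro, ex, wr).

I4 = (10, 13, 18, 19)

c1: I1→A0
c2: I1 RO
c3: I1 EX
c4: I1 WR R5
c5: I2→A0
c6: I2 RO
c7: I2 EX
c8: I2 WR R7
c9: I3→A0
c10: I3 RO, I4→M0
c11: I3 EX, I5→A1
c12: I3 WR R0
c13: I4 RO, I5 RO, I6→A0
c15: I5 EX
c16: I5 WR R3
c18: I4 EX
c19: I4 WR R7
c20: I6 RO, I7→A1
c21: I6 EX
c22: I6 WR R4
c23: I7 RO
c25: I7 EX
c26: I7 WR R7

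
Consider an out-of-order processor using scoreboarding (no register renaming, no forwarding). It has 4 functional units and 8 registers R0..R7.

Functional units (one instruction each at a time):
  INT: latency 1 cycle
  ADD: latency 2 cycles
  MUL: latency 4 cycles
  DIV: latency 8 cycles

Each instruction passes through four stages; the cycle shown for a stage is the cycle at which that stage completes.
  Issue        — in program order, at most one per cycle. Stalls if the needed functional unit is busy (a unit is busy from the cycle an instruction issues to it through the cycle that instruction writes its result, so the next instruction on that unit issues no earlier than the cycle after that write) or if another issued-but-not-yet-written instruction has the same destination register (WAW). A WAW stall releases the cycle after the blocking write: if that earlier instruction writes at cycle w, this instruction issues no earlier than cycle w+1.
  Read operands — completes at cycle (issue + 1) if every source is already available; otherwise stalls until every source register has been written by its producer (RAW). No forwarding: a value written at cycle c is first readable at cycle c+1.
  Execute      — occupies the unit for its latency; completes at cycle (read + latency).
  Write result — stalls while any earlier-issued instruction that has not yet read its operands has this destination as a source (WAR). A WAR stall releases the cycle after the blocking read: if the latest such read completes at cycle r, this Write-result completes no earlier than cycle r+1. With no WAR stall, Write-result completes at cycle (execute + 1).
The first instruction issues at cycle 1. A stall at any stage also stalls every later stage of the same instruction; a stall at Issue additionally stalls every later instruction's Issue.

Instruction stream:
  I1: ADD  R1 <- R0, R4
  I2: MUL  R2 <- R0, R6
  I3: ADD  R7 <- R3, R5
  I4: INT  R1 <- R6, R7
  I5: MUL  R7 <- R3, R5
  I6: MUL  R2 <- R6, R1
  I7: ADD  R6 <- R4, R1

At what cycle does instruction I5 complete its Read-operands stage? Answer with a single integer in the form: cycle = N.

cycle = 12

[1] I1→ADD
[2] I1 RO, I2→MUL
[3] I2 RO
[4] I1 EX
[5] I1 WR R1
[6] I3→ADD
[7] I2 EX, I3 RO, I4→INT
[8] I2 WR R2
[9] I3 EX
[10] I3 WR R7
[11] I4 RO, I5→MUL
[12] I4 EX, I5 RO
[13] I4 WR R1
[16] I5 EX
[17] I5 WR R7
[18] I6→MUL
[19] I6 RO, I7→ADD
[20] I7 RO
[22] I7 EX
[23] I6 EX, I7 WR R6
[24] I6 WR R2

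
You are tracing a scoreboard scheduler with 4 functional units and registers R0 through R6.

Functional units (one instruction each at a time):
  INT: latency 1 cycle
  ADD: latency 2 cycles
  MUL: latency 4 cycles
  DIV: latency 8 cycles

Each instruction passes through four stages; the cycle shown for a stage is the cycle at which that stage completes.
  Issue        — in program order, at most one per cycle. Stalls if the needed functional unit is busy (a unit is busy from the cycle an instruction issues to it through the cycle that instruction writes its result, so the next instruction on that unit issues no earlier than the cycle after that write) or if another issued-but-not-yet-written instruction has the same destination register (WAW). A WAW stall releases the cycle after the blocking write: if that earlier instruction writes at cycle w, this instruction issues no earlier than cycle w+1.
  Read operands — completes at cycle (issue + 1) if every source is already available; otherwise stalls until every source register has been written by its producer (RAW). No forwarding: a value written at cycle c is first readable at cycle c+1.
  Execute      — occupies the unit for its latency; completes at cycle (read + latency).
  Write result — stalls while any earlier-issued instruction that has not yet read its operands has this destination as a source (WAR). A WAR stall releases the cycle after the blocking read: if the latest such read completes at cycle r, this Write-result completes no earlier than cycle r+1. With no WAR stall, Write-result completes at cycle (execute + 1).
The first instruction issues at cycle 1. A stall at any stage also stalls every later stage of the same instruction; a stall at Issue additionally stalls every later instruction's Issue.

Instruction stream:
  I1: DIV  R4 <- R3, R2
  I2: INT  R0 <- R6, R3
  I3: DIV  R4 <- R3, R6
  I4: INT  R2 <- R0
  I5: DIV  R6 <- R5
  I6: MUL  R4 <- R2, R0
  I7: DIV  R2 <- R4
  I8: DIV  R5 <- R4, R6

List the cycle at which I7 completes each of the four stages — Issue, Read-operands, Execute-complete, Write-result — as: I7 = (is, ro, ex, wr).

I7 = (34, 35, 43, 44)

I1 -> (1, 2, 10, 11)
I2 -> (2, 3, 4, 5)
I3 -> (12, 13, 21, 22)  // struct: DIV busy until I1 writes@11
I4 -> (13, 14, 15, 16)
I5 -> (23, 24, 32, 33)  // struct: DIV busy until I3 writes@22
I6 -> (24, 25, 29, 30)
I7 -> (34, 35, 43, 44)  // struct: DIV busy until I5 writes@33
I8 -> (45, 46, 54, 55)  // struct: DIV busy until I7 writes@44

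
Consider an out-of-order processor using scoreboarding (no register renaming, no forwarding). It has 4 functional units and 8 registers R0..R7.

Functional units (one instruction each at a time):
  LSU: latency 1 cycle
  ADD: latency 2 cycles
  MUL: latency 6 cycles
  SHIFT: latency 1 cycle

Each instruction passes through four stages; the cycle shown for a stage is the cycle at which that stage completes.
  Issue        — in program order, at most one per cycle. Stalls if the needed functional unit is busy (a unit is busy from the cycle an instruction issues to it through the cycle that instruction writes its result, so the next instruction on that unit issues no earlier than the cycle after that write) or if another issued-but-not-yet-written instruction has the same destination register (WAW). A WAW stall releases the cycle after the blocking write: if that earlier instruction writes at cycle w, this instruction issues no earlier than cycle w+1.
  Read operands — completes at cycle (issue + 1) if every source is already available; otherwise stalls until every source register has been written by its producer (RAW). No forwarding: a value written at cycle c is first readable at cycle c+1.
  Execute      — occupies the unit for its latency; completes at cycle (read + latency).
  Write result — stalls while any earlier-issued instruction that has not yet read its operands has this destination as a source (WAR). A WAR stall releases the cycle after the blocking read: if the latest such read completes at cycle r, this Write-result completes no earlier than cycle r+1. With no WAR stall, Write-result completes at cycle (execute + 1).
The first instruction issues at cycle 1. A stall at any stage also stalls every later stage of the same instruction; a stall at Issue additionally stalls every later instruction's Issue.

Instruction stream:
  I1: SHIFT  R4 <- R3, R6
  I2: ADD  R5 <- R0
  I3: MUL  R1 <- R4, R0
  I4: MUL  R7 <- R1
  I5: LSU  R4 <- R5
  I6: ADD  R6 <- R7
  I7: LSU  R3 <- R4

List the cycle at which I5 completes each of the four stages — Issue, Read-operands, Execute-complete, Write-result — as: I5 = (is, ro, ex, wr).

1) issue 1, read 2, done 3, write 4
2) issue 2, read 3, done 5, write 6
3) issue 3, read 5, done 11, write 12  <RAW R4: wait I1 write@4>
4) issue 13, read 14, done 20, write 21  <struct: MUL busy until I3 writes@12>
5) issue 14, read 15, done 16, write 17
6) issue 15, read 22, done 24, write 25  <RAW R7: wait I4 write@21>
7) issue 18, read 19, done 20, write 21  <struct: LSU busy until I5 writes@17>

I5 = (14, 15, 16, 17)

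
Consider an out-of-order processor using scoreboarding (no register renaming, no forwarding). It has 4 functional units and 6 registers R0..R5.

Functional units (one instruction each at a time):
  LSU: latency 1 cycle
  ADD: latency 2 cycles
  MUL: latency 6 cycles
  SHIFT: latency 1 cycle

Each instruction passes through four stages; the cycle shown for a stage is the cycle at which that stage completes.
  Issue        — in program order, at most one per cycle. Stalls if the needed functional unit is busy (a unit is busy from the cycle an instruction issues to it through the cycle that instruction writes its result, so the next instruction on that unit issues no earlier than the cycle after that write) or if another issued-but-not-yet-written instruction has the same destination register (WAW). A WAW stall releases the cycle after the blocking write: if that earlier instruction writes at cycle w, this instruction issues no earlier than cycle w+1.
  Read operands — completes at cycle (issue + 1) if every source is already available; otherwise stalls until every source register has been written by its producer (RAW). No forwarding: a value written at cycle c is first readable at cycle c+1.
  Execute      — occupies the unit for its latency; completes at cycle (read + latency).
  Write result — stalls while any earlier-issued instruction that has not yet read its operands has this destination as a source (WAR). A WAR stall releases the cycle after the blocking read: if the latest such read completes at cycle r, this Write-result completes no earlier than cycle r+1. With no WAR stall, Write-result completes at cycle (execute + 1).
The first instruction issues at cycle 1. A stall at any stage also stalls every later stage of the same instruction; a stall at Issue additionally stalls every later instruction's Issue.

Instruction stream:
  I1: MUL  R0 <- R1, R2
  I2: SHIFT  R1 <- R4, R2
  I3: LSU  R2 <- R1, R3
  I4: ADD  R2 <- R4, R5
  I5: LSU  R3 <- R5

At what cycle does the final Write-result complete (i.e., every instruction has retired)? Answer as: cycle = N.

cycle = 13

1) issue 1, read 2, done 8, write 9
2) issue 2, read 3, done 4, write 5
3) issue 3, read 6, done 7, write 8  <RAW R1: wait I2 write@5>
4) issue 9, read 10, done 12, write 13  <WAW R2: wait I3 write@8>
5) issue 10, read 11, done 12, write 13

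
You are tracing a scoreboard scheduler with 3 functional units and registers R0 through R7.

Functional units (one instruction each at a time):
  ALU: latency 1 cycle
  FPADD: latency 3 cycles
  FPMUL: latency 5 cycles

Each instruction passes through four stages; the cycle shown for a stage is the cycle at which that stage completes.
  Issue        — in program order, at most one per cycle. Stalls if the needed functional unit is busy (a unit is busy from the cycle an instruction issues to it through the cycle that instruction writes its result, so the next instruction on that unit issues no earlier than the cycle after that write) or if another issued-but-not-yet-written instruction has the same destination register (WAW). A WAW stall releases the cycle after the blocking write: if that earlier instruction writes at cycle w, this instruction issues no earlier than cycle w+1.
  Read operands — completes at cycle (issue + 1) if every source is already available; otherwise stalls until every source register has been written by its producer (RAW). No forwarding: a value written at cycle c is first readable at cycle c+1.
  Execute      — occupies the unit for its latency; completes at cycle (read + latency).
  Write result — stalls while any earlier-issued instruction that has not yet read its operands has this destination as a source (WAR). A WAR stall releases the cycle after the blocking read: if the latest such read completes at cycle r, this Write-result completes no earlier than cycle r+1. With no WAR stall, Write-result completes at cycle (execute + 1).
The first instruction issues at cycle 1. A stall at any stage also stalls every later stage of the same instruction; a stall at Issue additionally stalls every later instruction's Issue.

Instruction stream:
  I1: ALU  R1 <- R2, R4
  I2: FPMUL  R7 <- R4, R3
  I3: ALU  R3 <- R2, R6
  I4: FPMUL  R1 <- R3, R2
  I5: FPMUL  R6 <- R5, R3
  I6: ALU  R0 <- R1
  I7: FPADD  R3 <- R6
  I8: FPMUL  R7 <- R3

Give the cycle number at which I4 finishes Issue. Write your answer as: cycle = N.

t=1  issue I1 (ALU)
t=2  I1 read-ops, issue I2 (FPMUL)
t=3  I1 finished on ALU, I2 read-ops
t=4  I1→R1
t=5  issue I3 (ALU)
t=6  I3 read-ops
t=7  I3 finished on ALU
t=8  I2 finished on FPMUL, I3→R3
t=9  I2→R7
t=10  issue I4 (FPMUL)
t=11  I4 read-ops
t=16  I4 finished on FPMUL
t=17  I4→R1
t=18  issue I5 (FPMUL)
t=19  I5 read-ops, issue I6 (ALU)
t=20  I6 read-ops, issue I7 (FPADD)
t=21  I6 finished on ALU
t=22  I6→R0
t=24  I5 finished on FPMUL
t=25  I5→R6
t=26  I7 read-ops, issue I8 (FPMUL)
t=29  I7 finished on FPADD
t=30  I7→R3
t=31  I8 read-ops
t=36  I8 finished on FPMUL
t=37  I8→R7

cycle = 10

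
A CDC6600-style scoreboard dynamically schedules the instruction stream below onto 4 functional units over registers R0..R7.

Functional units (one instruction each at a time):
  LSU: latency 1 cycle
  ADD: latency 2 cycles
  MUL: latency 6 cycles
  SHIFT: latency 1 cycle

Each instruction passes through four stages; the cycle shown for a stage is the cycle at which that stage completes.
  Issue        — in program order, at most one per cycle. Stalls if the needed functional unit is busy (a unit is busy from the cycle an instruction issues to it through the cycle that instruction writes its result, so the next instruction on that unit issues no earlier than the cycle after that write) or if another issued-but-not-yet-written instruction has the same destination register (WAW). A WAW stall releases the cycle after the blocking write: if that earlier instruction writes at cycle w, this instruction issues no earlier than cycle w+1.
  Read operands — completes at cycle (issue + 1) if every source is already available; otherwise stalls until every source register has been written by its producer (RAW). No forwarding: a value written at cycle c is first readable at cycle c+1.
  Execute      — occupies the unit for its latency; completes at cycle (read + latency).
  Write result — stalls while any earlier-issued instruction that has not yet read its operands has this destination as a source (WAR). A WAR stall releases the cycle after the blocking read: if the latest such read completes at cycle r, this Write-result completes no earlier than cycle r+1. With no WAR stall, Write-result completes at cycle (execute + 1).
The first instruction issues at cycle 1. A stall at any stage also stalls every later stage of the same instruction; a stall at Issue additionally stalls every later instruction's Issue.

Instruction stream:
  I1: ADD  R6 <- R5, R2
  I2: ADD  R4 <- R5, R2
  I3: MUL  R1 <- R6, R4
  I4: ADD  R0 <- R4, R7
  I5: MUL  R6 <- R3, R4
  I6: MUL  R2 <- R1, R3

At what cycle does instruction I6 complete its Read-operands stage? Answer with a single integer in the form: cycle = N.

cycle = 29

c1: I1 dispatched to ADD
c2: I1 operands ready
c4: I1 complete
c5: R6←I1
c6: I2 dispatched to ADD
c7: I2 operands ready; I3 dispatched to MUL
c9: I2 complete
c10: R4←I2
c11: I3 operands ready; I4 dispatched to ADD
c12: I4 operands ready
c14: I4 complete
c15: R0←I4
c17: I3 complete
c18: R1←I3
c19: I5 dispatched to MUL
c20: I5 operands ready
c26: I5 complete
c27: R6←I5
c28: I6 dispatched to MUL
c29: I6 operands ready
c35: I6 complete
c36: R2←I6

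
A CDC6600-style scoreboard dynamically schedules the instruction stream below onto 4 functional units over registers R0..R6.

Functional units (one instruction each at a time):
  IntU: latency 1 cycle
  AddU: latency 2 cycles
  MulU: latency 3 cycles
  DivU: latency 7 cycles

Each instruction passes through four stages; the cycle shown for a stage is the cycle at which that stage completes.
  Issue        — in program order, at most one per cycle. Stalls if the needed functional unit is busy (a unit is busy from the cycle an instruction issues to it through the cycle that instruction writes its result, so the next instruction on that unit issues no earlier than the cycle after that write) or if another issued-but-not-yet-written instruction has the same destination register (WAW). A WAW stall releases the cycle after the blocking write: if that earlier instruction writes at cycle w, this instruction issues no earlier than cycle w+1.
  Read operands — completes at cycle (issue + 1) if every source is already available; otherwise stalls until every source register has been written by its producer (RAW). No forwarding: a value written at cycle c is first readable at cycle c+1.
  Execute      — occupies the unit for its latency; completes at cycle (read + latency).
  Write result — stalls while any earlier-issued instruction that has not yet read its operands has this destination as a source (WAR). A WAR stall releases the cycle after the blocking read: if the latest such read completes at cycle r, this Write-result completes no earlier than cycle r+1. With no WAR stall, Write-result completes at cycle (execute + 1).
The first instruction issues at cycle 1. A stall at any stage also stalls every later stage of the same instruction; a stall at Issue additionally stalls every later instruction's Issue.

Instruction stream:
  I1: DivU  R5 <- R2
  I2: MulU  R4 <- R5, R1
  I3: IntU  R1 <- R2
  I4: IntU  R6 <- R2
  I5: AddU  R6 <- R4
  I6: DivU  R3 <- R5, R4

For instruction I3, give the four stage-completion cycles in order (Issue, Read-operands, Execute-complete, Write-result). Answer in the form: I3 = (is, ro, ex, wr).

[1] I1→DivU
[2] I1 RO; I2→MulU
[3] I3→IntU
[4] I3 RO
[5] I3 EX
[9] I1 EX
[10] I1 WR R5
[11] I2 RO
[12] I3 WR R1
[13] I4→IntU
[14] I2 EX; I4 RO
[15] I2 WR R4; I4 EX
[16] I4 WR R6
[17] I5→AddU
[18] I5 RO; I6→DivU
[19] I6 RO
[20] I5 EX
[21] I5 WR R6
[26] I6 EX
[27] I6 WR R3

I3 = (3, 4, 5, 12)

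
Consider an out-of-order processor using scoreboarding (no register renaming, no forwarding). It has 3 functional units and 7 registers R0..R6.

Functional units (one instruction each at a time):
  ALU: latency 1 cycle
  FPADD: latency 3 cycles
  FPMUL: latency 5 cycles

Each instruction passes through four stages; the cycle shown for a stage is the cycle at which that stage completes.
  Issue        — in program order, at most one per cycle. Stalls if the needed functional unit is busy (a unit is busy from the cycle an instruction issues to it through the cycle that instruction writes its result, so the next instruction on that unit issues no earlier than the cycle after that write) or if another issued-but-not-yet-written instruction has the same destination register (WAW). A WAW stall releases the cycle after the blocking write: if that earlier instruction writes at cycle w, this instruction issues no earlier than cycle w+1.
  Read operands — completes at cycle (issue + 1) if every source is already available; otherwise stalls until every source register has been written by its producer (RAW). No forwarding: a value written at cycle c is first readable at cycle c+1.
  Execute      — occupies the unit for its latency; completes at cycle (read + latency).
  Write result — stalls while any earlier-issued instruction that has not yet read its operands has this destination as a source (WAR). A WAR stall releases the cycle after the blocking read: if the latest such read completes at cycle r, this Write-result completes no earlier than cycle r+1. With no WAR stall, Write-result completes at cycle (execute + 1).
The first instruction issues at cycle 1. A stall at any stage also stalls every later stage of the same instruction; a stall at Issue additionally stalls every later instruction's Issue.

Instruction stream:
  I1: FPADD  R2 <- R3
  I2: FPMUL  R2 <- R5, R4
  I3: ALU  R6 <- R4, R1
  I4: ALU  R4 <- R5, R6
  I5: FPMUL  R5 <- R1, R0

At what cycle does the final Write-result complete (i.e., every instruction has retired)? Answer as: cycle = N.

cycle 1: I1→FPADD
cycle 2: I1 RO
cycle 5: I1 EX
cycle 6: I1 WR R2
cycle 7: I2→FPMUL
cycle 8: I2 RO; I3→ALU
cycle 9: I3 RO
cycle 10: I3 EX
cycle 11: I3 WR R6
cycle 12: I4→ALU
cycle 13: I2 EX; I4 RO
cycle 14: I2 WR R2; I4 EX
cycle 15: I4 WR R4; I5→FPMUL
cycle 16: I5 RO
cycle 21: I5 EX
cycle 22: I5 WR R5

cycle = 22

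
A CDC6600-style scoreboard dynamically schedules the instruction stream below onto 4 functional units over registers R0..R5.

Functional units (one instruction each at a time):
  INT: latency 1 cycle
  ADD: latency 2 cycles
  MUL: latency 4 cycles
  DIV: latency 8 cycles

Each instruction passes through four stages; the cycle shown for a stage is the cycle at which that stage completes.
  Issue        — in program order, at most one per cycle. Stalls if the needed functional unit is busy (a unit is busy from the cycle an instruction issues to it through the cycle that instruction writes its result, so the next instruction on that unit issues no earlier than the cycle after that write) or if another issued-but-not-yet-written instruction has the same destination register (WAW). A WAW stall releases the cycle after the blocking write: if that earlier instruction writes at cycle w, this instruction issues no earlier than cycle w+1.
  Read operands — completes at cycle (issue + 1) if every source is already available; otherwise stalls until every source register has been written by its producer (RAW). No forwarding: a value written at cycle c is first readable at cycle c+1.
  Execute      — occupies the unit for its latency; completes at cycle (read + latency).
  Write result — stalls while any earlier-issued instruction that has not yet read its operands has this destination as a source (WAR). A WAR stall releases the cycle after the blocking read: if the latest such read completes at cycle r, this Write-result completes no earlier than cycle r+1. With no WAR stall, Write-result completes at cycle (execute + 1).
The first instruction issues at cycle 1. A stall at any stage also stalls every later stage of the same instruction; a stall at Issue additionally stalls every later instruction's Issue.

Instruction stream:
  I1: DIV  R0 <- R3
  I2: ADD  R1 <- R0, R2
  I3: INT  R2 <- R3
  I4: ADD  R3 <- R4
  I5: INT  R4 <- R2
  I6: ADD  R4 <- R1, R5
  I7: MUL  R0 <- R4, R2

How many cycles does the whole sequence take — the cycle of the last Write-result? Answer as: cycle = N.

I1: IS=1 RO=2 EX=10 WR=11
I2: IS=2 RO=12 EX=14 WR=15  [RAW R0: wait I1 write@11]
I3: IS=3 RO=4 EX=5 WR=13  [WAR R2: wait I2 read@12]
I4: IS=16 RO=17 EX=19 WR=20  [struct: ADD busy until I2 writes@15]
I5: IS=17 RO=18 EX=19 WR=20
I6: IS=21 RO=22 EX=24 WR=25  [WAW R4: wait I5 write@20]
I7: IS=22 RO=26 EX=30 WR=31  [RAW R4: wait I6 write@25]

cycle = 31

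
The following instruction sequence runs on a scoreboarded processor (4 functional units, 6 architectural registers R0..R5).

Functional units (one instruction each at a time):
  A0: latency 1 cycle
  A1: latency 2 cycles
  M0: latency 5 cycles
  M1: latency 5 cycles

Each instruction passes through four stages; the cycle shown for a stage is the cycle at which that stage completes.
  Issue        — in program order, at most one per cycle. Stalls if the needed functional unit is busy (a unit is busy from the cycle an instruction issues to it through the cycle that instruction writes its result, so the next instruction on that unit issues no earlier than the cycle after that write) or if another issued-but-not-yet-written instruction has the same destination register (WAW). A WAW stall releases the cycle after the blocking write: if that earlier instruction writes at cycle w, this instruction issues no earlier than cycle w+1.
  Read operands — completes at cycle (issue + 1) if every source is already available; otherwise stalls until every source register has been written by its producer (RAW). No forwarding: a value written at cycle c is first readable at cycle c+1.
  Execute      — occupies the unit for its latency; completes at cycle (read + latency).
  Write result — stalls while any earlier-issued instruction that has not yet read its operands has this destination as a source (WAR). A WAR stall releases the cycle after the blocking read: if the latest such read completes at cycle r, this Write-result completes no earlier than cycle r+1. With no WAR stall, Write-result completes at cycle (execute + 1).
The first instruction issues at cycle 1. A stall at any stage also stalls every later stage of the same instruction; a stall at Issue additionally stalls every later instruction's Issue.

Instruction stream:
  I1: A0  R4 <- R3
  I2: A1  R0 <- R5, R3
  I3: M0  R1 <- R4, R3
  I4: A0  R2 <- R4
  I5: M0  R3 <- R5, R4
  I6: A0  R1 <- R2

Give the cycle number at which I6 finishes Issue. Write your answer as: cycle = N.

t=1  I1→A0
t=2  I1 RO, I2→A1
t=3  I1 EX, I2 RO, I3→M0
t=4  I1 WR R4
t=5  I2 EX, I3 RO, I4→A0
t=6  I2 WR R0, I4 RO
t=7  I4 EX
t=8  I4 WR R2
t=10  I3 EX
t=11  I3 WR R1
t=12  I5→M0
t=13  I5 RO, I6→A0
t=14  I6 RO
t=15  I6 EX
t=16  I6 WR R1
t=18  I5 EX
t=19  I5 WR R3

cycle = 13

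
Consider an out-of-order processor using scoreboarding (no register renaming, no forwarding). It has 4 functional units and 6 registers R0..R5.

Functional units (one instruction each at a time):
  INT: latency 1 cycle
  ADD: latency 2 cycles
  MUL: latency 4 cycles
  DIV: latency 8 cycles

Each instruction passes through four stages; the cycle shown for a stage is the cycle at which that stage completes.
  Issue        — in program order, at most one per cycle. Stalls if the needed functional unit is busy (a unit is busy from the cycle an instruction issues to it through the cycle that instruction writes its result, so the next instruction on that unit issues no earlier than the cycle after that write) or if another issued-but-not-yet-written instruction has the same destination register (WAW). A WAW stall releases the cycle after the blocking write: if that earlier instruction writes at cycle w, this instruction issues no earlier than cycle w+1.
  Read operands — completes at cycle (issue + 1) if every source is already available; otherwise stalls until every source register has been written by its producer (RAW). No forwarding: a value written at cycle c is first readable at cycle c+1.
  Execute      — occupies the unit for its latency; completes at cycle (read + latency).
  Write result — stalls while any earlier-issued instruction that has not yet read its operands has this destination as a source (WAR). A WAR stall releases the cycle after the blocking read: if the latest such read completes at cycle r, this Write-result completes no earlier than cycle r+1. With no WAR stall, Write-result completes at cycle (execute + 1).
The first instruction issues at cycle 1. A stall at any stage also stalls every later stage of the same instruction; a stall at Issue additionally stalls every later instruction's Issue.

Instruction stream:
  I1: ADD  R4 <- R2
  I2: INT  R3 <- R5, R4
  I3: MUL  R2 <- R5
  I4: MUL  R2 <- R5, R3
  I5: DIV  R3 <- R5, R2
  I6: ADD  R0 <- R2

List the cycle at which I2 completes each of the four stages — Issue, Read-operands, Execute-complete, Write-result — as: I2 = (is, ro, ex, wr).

  I1 | 1 | 2 | 4 | 5
  I2 | 2 | 6 | 7 | 8   RAW R4: wait I1 write@5
  I3 | 3 | 4 | 8 | 9
  I4 | 10 | 11 | 15 | 16   struct: MUL busy until I3 writes@9
  I5 | 11 | 17 | 25 | 26   RAW R2: wait I4 write@16
  I6 | 12 | 17 | 19 | 20   RAW R2: wait I4 write@16

I2 = (2, 6, 7, 8)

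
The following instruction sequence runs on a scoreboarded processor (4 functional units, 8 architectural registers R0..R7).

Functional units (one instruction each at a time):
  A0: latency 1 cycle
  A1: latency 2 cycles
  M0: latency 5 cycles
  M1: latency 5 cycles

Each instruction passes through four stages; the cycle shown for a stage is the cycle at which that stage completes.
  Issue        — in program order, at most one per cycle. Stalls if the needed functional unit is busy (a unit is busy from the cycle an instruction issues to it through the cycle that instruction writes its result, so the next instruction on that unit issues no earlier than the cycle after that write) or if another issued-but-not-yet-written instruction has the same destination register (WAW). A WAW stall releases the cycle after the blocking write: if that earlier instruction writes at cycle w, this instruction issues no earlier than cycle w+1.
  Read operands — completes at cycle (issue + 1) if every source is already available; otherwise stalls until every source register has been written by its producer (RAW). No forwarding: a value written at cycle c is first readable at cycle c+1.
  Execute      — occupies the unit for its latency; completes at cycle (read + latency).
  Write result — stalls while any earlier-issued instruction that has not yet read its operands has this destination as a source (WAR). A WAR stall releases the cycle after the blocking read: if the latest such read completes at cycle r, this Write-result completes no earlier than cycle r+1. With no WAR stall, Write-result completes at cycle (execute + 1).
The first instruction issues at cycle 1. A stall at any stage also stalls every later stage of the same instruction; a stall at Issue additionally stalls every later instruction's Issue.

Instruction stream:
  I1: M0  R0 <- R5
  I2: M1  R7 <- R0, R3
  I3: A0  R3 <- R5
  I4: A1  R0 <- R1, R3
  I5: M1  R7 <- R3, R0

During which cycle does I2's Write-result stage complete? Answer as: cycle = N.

I1 -> (1, 2, 7, 8)
I2 -> (2, 9, 14, 15)  // RAW R0: wait I1 write@8
I3 -> (3, 4, 5, 10)  // WAR R3: wait I2 read@9
I4 -> (9, 11, 13, 14)  // WAW R0: wait I1 write@8, RAW R3: wait I3 write@10
I5 -> (16, 17, 22, 23)  // struct: M1 busy until I2 writes@15

cycle = 15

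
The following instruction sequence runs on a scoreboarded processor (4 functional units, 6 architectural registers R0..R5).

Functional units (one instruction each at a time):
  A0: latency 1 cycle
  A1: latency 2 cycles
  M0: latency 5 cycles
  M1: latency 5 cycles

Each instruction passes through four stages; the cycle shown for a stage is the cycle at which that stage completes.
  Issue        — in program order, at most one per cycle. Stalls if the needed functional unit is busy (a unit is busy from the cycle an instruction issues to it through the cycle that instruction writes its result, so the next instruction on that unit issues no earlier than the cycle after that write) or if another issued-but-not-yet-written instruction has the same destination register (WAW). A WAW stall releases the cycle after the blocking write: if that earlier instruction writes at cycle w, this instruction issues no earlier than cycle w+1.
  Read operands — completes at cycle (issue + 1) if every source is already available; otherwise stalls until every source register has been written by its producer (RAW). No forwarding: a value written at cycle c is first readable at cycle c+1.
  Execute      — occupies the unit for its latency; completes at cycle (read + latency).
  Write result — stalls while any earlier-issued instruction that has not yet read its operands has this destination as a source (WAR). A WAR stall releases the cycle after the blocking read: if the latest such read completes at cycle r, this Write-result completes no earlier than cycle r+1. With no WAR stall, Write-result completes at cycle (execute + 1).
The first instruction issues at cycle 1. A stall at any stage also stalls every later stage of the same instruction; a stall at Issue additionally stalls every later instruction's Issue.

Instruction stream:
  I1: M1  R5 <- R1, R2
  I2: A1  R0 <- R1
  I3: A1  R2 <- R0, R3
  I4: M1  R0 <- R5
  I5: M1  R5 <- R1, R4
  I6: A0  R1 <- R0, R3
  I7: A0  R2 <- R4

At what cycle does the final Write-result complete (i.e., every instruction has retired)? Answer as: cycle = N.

  I1 | 1 | 2 | 7 | 8
  I2 | 2 | 3 | 5 | 6
  I3 | 7 | 8 | 10 | 11   struct: A1 busy until I2 writes@6
  I4 | 9 | 10 | 15 | 16   struct: M1 busy until I1 writes@8
  I5 | 17 | 18 | 23 | 24   struct: M1 busy until I4 writes@16
  I6 | 18 | 19 | 20 | 21
  I7 | 22 | 23 | 24 | 25   struct: A0 busy until I6 writes@21

cycle = 25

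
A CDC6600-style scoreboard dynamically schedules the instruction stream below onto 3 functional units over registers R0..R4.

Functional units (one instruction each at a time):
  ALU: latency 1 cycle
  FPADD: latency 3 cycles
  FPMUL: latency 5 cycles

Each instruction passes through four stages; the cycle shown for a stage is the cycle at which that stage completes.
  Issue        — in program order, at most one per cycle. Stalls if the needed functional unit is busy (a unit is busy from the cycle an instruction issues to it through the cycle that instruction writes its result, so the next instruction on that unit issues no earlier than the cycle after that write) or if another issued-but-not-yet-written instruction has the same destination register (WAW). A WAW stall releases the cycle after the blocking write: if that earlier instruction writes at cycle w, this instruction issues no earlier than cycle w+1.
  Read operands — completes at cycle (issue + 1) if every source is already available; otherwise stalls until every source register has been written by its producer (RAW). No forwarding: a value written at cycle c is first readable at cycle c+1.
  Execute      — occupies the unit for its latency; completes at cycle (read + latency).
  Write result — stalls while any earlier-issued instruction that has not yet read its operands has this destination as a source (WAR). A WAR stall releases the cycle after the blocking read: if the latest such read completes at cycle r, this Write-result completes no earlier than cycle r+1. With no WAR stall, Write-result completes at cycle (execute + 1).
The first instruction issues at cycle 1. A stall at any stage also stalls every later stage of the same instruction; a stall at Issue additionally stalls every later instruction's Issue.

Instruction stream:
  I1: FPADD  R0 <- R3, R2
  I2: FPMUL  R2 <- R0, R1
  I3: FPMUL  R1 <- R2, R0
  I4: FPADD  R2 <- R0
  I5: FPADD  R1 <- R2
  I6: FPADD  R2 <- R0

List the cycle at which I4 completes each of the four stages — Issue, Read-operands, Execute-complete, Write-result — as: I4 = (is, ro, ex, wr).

I4 = (15, 16, 19, 20)

cycle 1: I1 dispatched to FPADD
cycle 2: I1 operands ready; I2 dispatched to FPMUL
cycle 5: I1 complete
cycle 6: R0←I1
cycle 7: I2 operands ready
cycle 12: I2 complete
cycle 13: R2←I2
cycle 14: I3 dispatched to FPMUL
cycle 15: I3 operands ready; I4 dispatched to FPADD
cycle 16: I4 operands ready
cycle 19: I4 complete
cycle 20: I3 complete; R2←I4
cycle 21: R1←I3
cycle 22: I5 dispatched to FPADD
cycle 23: I5 operands ready
cycle 26: I5 complete
cycle 27: R1←I5
cycle 28: I6 dispatched to FPADD
cycle 29: I6 operands ready
cycle 32: I6 complete
cycle 33: R2←I6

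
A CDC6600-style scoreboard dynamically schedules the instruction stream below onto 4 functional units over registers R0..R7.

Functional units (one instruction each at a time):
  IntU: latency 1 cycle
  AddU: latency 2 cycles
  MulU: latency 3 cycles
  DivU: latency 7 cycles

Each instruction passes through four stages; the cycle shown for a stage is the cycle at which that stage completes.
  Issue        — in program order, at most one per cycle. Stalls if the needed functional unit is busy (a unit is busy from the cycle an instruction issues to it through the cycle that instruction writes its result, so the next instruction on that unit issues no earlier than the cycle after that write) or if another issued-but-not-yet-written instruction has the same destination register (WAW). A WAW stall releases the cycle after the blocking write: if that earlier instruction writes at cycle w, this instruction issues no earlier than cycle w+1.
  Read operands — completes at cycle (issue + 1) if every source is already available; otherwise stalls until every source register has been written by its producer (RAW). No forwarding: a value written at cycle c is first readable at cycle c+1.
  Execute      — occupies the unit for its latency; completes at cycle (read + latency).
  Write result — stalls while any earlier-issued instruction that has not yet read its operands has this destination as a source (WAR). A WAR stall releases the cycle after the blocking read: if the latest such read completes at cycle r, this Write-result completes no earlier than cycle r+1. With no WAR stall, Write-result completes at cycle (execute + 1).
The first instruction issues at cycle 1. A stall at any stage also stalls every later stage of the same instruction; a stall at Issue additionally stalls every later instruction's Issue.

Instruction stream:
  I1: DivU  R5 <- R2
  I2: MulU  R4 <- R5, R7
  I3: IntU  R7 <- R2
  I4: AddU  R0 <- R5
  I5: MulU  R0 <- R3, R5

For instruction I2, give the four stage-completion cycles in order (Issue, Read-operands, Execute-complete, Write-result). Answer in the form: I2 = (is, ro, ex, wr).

1) issue 1, read 2, done 9, write 10
2) issue 2, read 11, done 14, write 15  <RAW R5: wait I1 write@10>
3) issue 3, read 4, done 5, write 12  <WAR R7: wait I2 read@11>
4) issue 4, read 11, done 13, write 14  <RAW R5: wait I1 write@10>
5) issue 16, read 17, done 20, write 21  <struct: MulU busy until I2 writes@15>

I2 = (2, 11, 14, 15)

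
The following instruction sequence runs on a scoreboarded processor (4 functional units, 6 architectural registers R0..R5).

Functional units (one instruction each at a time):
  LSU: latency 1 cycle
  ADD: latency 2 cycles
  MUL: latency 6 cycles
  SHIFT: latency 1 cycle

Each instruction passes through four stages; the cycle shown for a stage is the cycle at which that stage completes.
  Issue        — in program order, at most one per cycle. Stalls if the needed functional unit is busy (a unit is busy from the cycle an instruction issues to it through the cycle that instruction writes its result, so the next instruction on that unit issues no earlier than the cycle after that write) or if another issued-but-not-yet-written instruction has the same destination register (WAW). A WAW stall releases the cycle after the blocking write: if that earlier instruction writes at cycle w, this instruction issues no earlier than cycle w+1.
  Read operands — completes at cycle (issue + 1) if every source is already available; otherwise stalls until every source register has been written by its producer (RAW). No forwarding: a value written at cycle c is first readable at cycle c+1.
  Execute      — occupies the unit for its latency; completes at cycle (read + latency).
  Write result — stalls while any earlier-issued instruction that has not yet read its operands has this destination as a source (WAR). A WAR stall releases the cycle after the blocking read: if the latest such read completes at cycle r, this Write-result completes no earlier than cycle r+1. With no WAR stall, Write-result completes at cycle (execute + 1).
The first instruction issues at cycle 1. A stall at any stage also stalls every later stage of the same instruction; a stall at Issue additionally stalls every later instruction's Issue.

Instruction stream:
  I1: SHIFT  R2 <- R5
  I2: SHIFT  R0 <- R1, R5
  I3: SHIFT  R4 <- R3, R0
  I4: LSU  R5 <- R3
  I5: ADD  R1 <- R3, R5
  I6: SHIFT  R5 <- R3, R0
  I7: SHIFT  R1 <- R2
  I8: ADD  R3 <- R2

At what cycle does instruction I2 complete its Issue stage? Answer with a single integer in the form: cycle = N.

cycle = 5

I1: IS=1 RO=2 EX=3 WR=4
I2: IS=5 RO=6 EX=7 WR=8  [struct: SHIFT busy until I1 writes@4]
I3: IS=9 RO=10 EX=11 WR=12  [struct: SHIFT busy until I2 writes@8]
I4: IS=10 RO=11 EX=12 WR=13
I5: IS=11 RO=14 EX=16 WR=17  [RAW R5: wait I4 write@13]
I6: IS=14 RO=15 EX=16 WR=17  [WAW R5: wait I4 write@13]
I7: IS=18 RO=19 EX=20 WR=21  [struct: SHIFT busy until I6 writes@17]
I8: IS=19 RO=20 EX=22 WR=23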